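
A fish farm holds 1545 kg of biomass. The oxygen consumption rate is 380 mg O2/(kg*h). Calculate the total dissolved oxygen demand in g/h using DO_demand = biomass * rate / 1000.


Total O2 consumption (mg/h) = 1545 kg * 380 mg/(kg*h) = 587100 mg/h
Convert to g/h: 587100 / 1000 = 587.1 g/h

587.1 g/h


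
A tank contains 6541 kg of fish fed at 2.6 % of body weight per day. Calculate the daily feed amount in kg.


Feeding rate fraction = 2.6% / 100 = 0.026
Daily feed = 6541 kg * 0.026 = 170.066 kg/day

170.066 kg/day


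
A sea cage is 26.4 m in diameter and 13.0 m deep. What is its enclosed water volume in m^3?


r = d/2 = 26.4/2 = 13.2 m
Base area = pi*r^2 = pi*13.2^2 = 547.3911 m^2
Volume = 547.3911 * 13.0 = 7116.08 m^3

7116.08 m^3


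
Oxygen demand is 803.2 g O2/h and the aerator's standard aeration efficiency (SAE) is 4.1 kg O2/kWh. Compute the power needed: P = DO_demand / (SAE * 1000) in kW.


SAE in g O2/kWh = 4.1 * 1000 = 4100 g/kWh
P = DO_demand / SAE_g = 803.2 / 4100 = 0.195902 kW

0.195902 kW


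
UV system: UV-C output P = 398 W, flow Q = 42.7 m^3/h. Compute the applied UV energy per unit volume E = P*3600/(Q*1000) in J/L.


Energy delivered per hour = 398 W * 3600 s = 1432800 J/h
Volume treated per hour = 42.7 m^3/h * 1000 = 42700 L/h
dose = 1432800 / 42700 = 33.555 J/L

33.555 J/L


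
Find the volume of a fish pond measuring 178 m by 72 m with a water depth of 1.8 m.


Base area = L * W = 178 * 72 = 12816 m^2
Volume = area * depth = 12816 * 1.8 = 23068.8 m^3

23068.8 m^3


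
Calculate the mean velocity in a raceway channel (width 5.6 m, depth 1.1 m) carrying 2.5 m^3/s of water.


Cross-sectional area = W * d = 5.6 * 1.1 = 6.16 m^2
Velocity = Q / A = 2.5 / 6.16 = 0.405844 m/s

0.405844 m/s


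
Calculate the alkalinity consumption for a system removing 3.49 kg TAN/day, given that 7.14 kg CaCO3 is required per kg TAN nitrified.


Alkalinity factor: 7.14 kg CaCO3 consumed per kg TAN nitrified
alk = 3.49 kg TAN * 7.14 = 24.9186 kg CaCO3/day

24.9186 kg CaCO3/day


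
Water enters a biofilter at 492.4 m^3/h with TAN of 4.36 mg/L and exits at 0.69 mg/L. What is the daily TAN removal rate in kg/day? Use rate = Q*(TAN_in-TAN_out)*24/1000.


Concentration drop: TAN_in - TAN_out = 4.36 - 0.69 = 3.67 mg/L
Hourly TAN removed = Q * dTAN = 492.4 m^3/h * 3.67 mg/L = 1807.108 g/h  (m^3/h * mg/L = g/h)
Daily TAN removed = 1807.108 * 24 = 43370.592 g/day
Convert to kg/day: 43370.592 / 1000 = 43.370592 kg/day

43.370592 kg/day


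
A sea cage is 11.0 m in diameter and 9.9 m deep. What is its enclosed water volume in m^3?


r = d/2 = 11.0/2 = 5.5 m
Base area = pi*r^2 = pi*5.5^2 = 95.033178 m^2
Volume = 95.033178 * 9.9 = 940.828 m^3

940.828 m^3


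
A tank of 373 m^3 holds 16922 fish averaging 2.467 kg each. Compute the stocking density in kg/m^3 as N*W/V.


Total biomass = 16922 fish * 2.467 kg = 41746.574 kg
Density = total biomass / volume = 41746.574 / 373 = 111.921 kg/m^3

111.921 kg/m^3


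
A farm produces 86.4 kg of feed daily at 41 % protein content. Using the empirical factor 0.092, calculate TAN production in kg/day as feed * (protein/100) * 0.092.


Protein in feed = 86.4 * 41/100 = 35.424 kg/day
TAN = protein * 0.092 = 35.424 * 0.092 = 3.259008 kg/day

3.259008 kg/day


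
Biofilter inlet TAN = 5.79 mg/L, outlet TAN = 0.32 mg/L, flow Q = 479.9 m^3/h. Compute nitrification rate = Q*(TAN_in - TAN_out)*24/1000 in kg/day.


Concentration drop: TAN_in - TAN_out = 5.79 - 0.32 = 5.47 mg/L
Hourly TAN removed = Q * dTAN = 479.9 m^3/h * 5.47 mg/L = 2625.053 g/h  (m^3/h * mg/L = g/h)
Daily TAN removed = 2625.053 * 24 = 63001.272 g/day
Convert to kg/day: 63001.272 / 1000 = 63.001272 kg/day

63.001272 kg/day


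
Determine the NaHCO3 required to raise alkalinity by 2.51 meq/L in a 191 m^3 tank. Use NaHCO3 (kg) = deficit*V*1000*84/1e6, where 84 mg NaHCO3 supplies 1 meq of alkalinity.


Tank volume in L = 191 m^3 * 1000 = 191000 L
Total meq required = 2.51 meq/L * 191000 L = 479410 meq
NaHCO3 mass = 479410 meq * 84 mg/meq / 1e6 = 40.2704 kg

40.2704 kg


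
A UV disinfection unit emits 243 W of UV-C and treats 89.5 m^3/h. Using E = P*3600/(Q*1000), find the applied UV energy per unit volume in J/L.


Energy delivered per hour = 243 W * 3600 s = 874800 J/h
Volume treated per hour = 89.5 m^3/h * 1000 = 89500 L/h
dose = 874800 / 89500 = 9.7743 J/L

9.7743 J/L


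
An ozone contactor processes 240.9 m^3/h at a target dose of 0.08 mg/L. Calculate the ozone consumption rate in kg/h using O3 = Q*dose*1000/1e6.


O3 demand (mg/h) = Q * dose * 1000 = 240.9 * 0.08 * 1000 = 19272 mg/h
Convert mg to kg: 19272 / 1e6 = 0.019272 kg/h

0.019272 kg/h


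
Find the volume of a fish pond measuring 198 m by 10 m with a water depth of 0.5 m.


Base area = L * W = 198 * 10 = 1980 m^2
Volume = area * depth = 1980 * 0.5 = 990 m^3

990 m^3


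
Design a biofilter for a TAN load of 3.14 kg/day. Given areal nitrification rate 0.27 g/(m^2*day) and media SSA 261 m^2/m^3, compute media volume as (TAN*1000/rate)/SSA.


A = 3.14*1000 / 0.27 = 11629.63 m^2
V = 11629.63 / 261 = 44.558

44.558 m^3


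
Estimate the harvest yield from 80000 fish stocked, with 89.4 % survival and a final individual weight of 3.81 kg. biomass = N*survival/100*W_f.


Survivors = 80000 * 89.4/100 = 71520 fish
Harvest biomass = survivors * W_f = 71520 * 3.81 = 272491.2 kg

272491.2 kg


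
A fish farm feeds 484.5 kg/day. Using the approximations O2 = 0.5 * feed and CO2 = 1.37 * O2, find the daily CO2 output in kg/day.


O2 = 484.5 * 0.5 = 242.25
CO2 = 242.25 * 1.37 = 331.8825

331.8825 kg/day


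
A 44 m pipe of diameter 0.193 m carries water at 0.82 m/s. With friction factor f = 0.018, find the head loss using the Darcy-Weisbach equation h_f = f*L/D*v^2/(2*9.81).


v^2 = 0.82^2 = 0.6724 m^2/s^2
L/D = 44/0.193 = 227.97927
h_f = f*(L/D)*v^2/(2g) = 0.018 * 227.97927 * 0.6724 / 19.62 = 0.140636 m

0.140636 m


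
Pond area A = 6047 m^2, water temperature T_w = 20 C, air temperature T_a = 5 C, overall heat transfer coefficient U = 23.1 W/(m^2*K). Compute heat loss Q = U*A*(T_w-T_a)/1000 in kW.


Temperature difference dT = 20 - 5 = 15 K
Heat loss (W) = U * A * dT = 23.1 * 6047 * 15 = 2095285.5 W
Convert to kW: 2095285.5 / 1000 = 2095.2855 kW

2095.2855 kW


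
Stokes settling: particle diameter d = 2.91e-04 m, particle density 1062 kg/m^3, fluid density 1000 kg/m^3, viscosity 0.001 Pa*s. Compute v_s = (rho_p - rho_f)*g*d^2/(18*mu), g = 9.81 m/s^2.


Density difference: rho_p - rho_f = 1062 - 1000 = 62 kg/m^3
d^2 = (2.91e-04)^2 = 8.4681e-08 m^2
Numerator = (rho_p - rho_f) * g * d^2 = 62 * 9.81 * 8.4681e-08 = 5.1504678e-05
Denominator = 18 * mu = 18 * 0.001 = 0.018
v_s = 5.1504678e-05 / 0.018 = 0.00286137 m/s
Check: Re = rho_f * v_s * d / mu = 1000 * 0.00286137 * 2.91e-04 / 0.001 = 0.833 < 1, so Stokes' law applies.

0.00286137 m/s


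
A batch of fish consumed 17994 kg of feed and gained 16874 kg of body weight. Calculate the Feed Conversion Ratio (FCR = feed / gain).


FCR = feed consumed / weight gained
FCR = 17994 kg / 16874 kg = 1.06637

1.06637


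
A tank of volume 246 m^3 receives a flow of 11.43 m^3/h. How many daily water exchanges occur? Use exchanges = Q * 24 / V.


Daily flow volume = 11.43 m^3/h * 24 h = 274.32 m^3/day
Exchanges = daily flow / tank volume = 274.32 / 246 = 1.11512 exchanges/day

1.11512 exchanges/day


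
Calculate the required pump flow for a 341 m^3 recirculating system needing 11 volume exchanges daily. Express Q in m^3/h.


Daily recirculation volume = 341 m^3 * 11 = 3751 m^3/day
Flow rate Q = daily volume / 24 h = 3751 / 24 = 156.292 m^3/h

156.292 m^3/h


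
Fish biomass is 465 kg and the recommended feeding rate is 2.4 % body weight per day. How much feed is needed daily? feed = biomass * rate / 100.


Feeding rate fraction = 2.4% / 100 = 0.024
Daily feed = 465 kg * 0.024 = 11.16 kg/day

11.16 kg/day


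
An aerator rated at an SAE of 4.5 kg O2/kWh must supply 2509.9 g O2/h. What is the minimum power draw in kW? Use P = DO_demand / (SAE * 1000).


SAE in g O2/kWh = 4.5 * 1000 = 4500 g/kWh
P = DO_demand / SAE_g = 2509.9 / 4500 = 0.557756 kW

0.557756 kW


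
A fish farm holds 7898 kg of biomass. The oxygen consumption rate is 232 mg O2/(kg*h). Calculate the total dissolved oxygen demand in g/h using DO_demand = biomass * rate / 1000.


Total O2 consumption (mg/h) = 7898 kg * 232 mg/(kg*h) = 1832336 mg/h
Convert to g/h: 1832336 / 1000 = 1832.336 g/h

1832.336 g/h


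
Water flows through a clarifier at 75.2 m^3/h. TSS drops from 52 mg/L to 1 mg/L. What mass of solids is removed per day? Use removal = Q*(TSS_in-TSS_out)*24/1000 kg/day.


Concentration drop: TSS_in - TSS_out = 52 - 1 = 51 mg/L
Hourly solids removed = Q * dTSS = 75.2 m^3/h * 51 mg/L = 3835.2 g/h  (m^3/h * mg/L = g/h)
Daily solids removed = 3835.2 * 24 = 92044.8 g/day
Convert g to kg: 92044.8 / 1000 = 92.0448 kg/day

92.0448 kg/day


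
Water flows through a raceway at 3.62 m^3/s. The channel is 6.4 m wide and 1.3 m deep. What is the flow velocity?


Cross-sectional area = W * d = 6.4 * 1.3 = 8.32 m^2
Velocity = Q / A = 3.62 / 8.32 = 0.435096 m/s

0.435096 m/s


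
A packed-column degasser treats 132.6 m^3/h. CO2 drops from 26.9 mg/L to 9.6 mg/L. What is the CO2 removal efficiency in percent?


CO2_out / CO2_in = 9.6 / 26.9 = 0.35687732
Fraction remaining = 0.35687732
efficiency = (1 - 0.35687732) * 100 = 64.3123 %

64.3123 %


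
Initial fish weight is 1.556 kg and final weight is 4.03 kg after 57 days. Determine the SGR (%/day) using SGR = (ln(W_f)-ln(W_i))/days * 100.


ln(W_f) = ln(4.03) = 1.3937664
ln(W_i) = ln(1.556) = 0.44211843
ln(W_f) - ln(W_i) = 1.3937664 - 0.44211843 = 0.95164797
SGR = 0.95164797 / 57 * 100 = 1.66956 %/day

1.66956 %/day


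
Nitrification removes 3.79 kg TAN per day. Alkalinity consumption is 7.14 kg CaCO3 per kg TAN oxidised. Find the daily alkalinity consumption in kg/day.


Alkalinity factor: 7.14 kg CaCO3 consumed per kg TAN nitrified
alk = 3.79 kg TAN * 7.14 = 27.0606 kg CaCO3/day

27.0606 kg CaCO3/day


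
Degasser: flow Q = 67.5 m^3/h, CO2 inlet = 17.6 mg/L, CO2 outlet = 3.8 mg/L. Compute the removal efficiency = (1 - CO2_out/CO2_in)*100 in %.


CO2_out / CO2_in = 3.8 / 17.6 = 0.21590909
Fraction remaining = 0.21590909
efficiency = (1 - 0.21590909) * 100 = 78.4091 %

78.4091 %


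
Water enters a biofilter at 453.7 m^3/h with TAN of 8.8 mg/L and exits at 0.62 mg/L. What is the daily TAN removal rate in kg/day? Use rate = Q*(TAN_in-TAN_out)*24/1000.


Concentration drop: TAN_in - TAN_out = 8.8 - 0.62 = 8.18 mg/L
Hourly TAN removed = Q * dTAN = 453.7 m^3/h * 8.18 mg/L = 3711.266 g/h  (m^3/h * mg/L = g/h)
Daily TAN removed = 3711.266 * 24 = 89070.384 g/day
Convert to kg/day: 89070.384 / 1000 = 89.070384 kg/day

89.070384 kg/day


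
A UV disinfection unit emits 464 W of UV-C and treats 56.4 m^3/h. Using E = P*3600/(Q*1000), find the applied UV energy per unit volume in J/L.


Energy delivered per hour = 464 W * 3600 s = 1670400 J/h
Volume treated per hour = 56.4 m^3/h * 1000 = 56400 L/h
dose = 1670400 / 56400 = 29.617 J/L

29.617 J/L


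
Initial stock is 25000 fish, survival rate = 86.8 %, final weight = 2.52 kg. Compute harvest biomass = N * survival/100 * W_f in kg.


Survivors = 25000 * 86.8/100 = 21700 fish
Harvest biomass = survivors * W_f = 21700 * 2.52 = 54684 kg

54684 kg


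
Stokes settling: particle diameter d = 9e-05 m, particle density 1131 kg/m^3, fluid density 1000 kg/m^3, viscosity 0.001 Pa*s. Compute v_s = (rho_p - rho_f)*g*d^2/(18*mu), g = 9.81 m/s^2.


Density difference: rho_p - rho_f = 1131 - 1000 = 131 kg/m^3
d^2 = (9e-05)^2 = 8.1e-09 m^2
Numerator = (rho_p - rho_f) * g * d^2 = 131 * 9.81 * 8.1e-09 = 1.0409391e-05
Denominator = 18 * mu = 18 * 0.001 = 0.018
v_s = 1.0409391e-05 / 0.018 = 5.78299e-04 m/s
Check: Re = rho_f * v_s * d / mu = 1000 * 5.78299e-04 * 9e-05 / 0.001 = 0.052 < 1, so Stokes' law applies.

5.78299e-04 m/s


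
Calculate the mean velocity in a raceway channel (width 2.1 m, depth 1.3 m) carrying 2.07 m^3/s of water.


Cross-sectional area = W * d = 2.1 * 1.3 = 2.73 m^2
Velocity = Q / A = 2.07 / 2.73 = 0.758242 m/s

0.758242 m/s


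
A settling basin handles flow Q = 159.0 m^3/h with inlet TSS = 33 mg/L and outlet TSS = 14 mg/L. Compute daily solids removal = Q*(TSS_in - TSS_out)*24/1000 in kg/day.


Concentration drop: TSS_in - TSS_out = 33 - 14 = 19 mg/L
Hourly solids removed = Q * dTSS = 159.0 m^3/h * 19 mg/L = 3021 g/h  (m^3/h * mg/L = g/h)
Daily solids removed = 3021 * 24 = 72504 g/day
Convert g to kg: 72504 / 1000 = 72.504 kg/day

72.504 kg/day


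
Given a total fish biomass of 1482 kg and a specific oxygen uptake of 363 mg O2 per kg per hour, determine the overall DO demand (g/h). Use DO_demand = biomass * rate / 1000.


Total O2 consumption (mg/h) = 1482 kg * 363 mg/(kg*h) = 537966 mg/h
Convert to g/h: 537966 / 1000 = 537.966 g/h

537.966 g/h


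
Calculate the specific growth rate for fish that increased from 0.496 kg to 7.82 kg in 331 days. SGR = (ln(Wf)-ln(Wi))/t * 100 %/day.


ln(W_f) = ln(7.82) = 2.0566846
ln(W_i) = ln(0.496) = -0.70117935
ln(W_f) - ln(W_i) = 2.0566846 - -0.70117935 = 2.7578639
SGR = 2.7578639 / 331 * 100 = 0.833192 %/day

0.833192 %/day


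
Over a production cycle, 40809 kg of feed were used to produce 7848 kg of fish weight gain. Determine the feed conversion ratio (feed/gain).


FCR = feed consumed / weight gained
FCR = 40809 kg / 7848 kg = 5.19992

5.19992


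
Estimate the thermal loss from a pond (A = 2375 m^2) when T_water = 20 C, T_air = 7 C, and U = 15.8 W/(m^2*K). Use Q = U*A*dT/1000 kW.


Temperature difference dT = 20 - 7 = 13 K
Heat loss (W) = U * A * dT = 15.8 * 2375 * 13 = 487825 W
Convert to kW: 487825 / 1000 = 487.825 kW

487.825 kW


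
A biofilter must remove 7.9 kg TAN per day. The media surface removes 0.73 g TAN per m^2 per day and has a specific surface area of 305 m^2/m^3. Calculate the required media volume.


A = 7.9*1000 / 0.73 = 10821.918 m^2
V = 10821.918 / 305 = 35.4817

35.4817 m^3


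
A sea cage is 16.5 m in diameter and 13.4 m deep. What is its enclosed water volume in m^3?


r = d/2 = 16.5/2 = 8.25 m
Base area = pi*r^2 = pi*8.25^2 = 213.82465 m^2
Volume = 213.82465 * 13.4 = 2865.25 m^3

2865.25 m^3


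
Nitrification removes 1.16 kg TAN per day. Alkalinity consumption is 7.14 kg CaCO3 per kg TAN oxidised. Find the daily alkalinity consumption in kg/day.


Alkalinity factor: 7.14 kg CaCO3 consumed per kg TAN nitrified
alk = 1.16 kg TAN * 7.14 = 8.2824 kg CaCO3/day

8.2824 kg CaCO3/day


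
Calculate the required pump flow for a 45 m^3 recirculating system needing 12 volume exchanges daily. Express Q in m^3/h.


Daily recirculation volume = 45 m^3 * 12 = 540 m^3/day
Flow rate Q = daily volume / 24 h = 540 / 24 = 22.5 m^3/h

22.5 m^3/h


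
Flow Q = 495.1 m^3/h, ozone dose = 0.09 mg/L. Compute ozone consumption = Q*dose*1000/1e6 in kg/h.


O3 demand (mg/h) = Q * dose * 1000 = 495.1 * 0.09 * 1000 = 44559 mg/h
Convert mg to kg: 44559 / 1e6 = 0.044559 kg/h

0.044559 kg/h


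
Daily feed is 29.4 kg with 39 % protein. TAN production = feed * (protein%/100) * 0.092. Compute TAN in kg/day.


Protein in feed = 29.4 * 39/100 = 11.466 kg/day
TAN = protein * 0.092 = 11.466 * 0.092 = 1.054872 kg/day

1.054872 kg/day


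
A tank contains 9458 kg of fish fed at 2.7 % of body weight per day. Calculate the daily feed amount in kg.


Feeding rate fraction = 2.7% / 100 = 0.027
Daily feed = 9458 kg * 0.027 = 255.366 kg/day

255.366 kg/day


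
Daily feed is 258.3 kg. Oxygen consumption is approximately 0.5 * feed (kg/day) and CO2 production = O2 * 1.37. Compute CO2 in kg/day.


O2 = 258.3 * 0.5 = 129.15
CO2 = 129.15 * 1.37 = 176.9355

176.9355 kg/day


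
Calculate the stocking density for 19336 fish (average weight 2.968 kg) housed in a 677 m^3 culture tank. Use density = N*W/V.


Total biomass = 19336 fish * 2.968 kg = 57389.248 kg
Density = total biomass / volume = 57389.248 / 677 = 84.7699 kg/m^3

84.7699 kg/m^3


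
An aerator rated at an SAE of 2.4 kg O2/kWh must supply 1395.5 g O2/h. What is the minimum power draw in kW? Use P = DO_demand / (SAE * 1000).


SAE in g O2/kWh = 2.4 * 1000 = 2400 g/kWh
P = DO_demand / SAE_g = 1395.5 / 2400 = 0.581458 kW

0.581458 kW


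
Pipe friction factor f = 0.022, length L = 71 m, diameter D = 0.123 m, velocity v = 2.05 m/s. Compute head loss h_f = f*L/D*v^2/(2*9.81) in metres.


v^2 = 2.05^2 = 4.2025 m^2/s^2
L/D = 71/0.123 = 577.23577
h_f = f*(L/D)*v^2/(2g) = 0.022 * 577.23577 * 4.2025 / 19.62 = 2.7201 m

2.7201 m


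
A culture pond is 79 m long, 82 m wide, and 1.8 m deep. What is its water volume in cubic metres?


Base area = L * W = 79 * 82 = 6478 m^2
Volume = area * depth = 6478 * 1.8 = 11660.4 m^3

11660.4 m^3


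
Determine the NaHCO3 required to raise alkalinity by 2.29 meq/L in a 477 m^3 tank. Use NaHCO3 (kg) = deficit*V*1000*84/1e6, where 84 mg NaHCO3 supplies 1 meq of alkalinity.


Tank volume in L = 477 m^3 * 1000 = 477000 L
Total meq required = 2.29 meq/L * 477000 L = 1092330 meq
NaHCO3 mass = 1092330 meq * 84 mg/meq / 1e6 = 91.7557 kg

91.7557 kg


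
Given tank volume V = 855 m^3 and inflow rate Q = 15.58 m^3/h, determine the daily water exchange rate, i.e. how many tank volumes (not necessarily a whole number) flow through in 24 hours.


Daily flow volume = 15.58 m^3/h * 24 h = 373.92 m^3/day
Exchanges = daily flow / tank volume = 373.92 / 855 = 0.437333 exchanges/day

0.437333 exchanges/day


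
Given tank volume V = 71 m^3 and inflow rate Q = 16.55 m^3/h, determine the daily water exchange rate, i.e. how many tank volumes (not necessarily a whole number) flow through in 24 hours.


Daily flow volume = 16.55 m^3/h * 24 h = 397.2 m^3/day
Exchanges = daily flow / tank volume = 397.2 / 71 = 5.59437 exchanges/day

5.59437 exchanges/day


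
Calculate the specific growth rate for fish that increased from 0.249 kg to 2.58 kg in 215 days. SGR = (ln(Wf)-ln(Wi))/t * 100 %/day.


ln(W_f) = ln(2.58) = 0.9477894
ln(W_i) = ln(0.249) = -1.3903024
ln(W_f) - ln(W_i) = 0.9477894 - -1.3903024 = 2.3380918
SGR = 2.3380918 / 215 * 100 = 1.08748 %/day

1.08748 %/day


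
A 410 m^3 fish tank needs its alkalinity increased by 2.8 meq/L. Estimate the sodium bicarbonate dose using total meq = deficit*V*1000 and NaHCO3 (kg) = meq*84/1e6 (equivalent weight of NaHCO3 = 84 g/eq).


Tank volume in L = 410 m^3 * 1000 = 410000 L
Total meq required = 2.8 meq/L * 410000 L = 1148000 meq
NaHCO3 mass = 1148000 meq * 84 mg/meq / 1e6 = 96.432 kg

96.432 kg


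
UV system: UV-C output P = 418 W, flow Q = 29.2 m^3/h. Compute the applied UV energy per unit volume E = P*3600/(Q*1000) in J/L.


Energy delivered per hour = 418 W * 3600 s = 1504800 J/h
Volume treated per hour = 29.2 m^3/h * 1000 = 29200 L/h
dose = 1504800 / 29200 = 51.5342 J/L

51.5342 J/L


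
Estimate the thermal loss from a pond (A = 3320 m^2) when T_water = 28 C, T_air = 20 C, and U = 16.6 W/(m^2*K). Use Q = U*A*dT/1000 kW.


Temperature difference dT = 28 - 20 = 8 K
Heat loss (W) = U * A * dT = 16.6 * 3320 * 8 = 440896 W
Convert to kW: 440896 / 1000 = 440.896 kW

440.896 kW


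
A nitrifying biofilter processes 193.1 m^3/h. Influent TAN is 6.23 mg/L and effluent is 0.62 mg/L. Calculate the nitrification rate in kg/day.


Concentration drop: TAN_in - TAN_out = 6.23 - 0.62 = 5.61 mg/L
Hourly TAN removed = Q * dTAN = 193.1 m^3/h * 5.61 mg/L = 1083.291 g/h  (m^3/h * mg/L = g/h)
Daily TAN removed = 1083.291 * 24 = 25998.984 g/day
Convert to kg/day: 25998.984 / 1000 = 25.998984 kg/day

25.998984 kg/day


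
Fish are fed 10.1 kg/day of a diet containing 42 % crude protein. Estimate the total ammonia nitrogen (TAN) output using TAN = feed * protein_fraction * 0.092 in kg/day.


Protein in feed = 10.1 * 42/100 = 4.242 kg/day
TAN = protein * 0.092 = 4.242 * 0.092 = 0.390264 kg/day

0.390264 kg/day


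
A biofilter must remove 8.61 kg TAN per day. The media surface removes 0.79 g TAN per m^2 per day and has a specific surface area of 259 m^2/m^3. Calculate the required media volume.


A = 8.61*1000 / 0.79 = 10898.734 m^2
V = 10898.734 / 259 = 42.0801

42.0801 m^3


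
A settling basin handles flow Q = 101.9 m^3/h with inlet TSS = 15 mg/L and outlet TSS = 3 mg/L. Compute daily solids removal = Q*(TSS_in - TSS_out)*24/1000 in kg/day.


Concentration drop: TSS_in - TSS_out = 15 - 3 = 12 mg/L
Hourly solids removed = Q * dTSS = 101.9 m^3/h * 12 mg/L = 1222.8 g/h  (m^3/h * mg/L = g/h)
Daily solids removed = 1222.8 * 24 = 29347.2 g/day
Convert g to kg: 29347.2 / 1000 = 29.3472 kg/day

29.3472 kg/day


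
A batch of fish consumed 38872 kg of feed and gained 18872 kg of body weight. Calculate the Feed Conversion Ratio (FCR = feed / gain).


FCR = feed consumed / weight gained
FCR = 38872 kg / 18872 kg = 2.05977

2.05977


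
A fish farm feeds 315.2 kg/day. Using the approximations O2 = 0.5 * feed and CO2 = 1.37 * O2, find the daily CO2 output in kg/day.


O2 = 315.2 * 0.5 = 157.6
CO2 = 157.6 * 1.37 = 215.912

215.912 kg/day


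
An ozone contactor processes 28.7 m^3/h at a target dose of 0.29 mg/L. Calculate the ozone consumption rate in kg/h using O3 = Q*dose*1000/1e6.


O3 demand (mg/h) = Q * dose * 1000 = 28.7 * 0.29 * 1000 = 8323 mg/h
Convert mg to kg: 8323 / 1e6 = 0.008323 kg/h

0.008323 kg/h


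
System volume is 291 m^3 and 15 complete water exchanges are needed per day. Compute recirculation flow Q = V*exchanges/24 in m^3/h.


Daily recirculation volume = 291 m^3 * 15 = 4365 m^3/day
Flow rate Q = daily volume / 24 h = 4365 / 24 = 181.875 m^3/h

181.875 m^3/h


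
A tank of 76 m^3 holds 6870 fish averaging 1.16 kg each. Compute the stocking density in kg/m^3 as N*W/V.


Total biomass = 6870 fish * 1.16 kg = 7969.2 kg
Density = total biomass / volume = 7969.2 / 76 = 104.858 kg/m^3

104.858 kg/m^3


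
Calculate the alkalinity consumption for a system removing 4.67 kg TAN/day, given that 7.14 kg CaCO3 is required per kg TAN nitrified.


Alkalinity factor: 7.14 kg CaCO3 consumed per kg TAN nitrified
alk = 4.67 kg TAN * 7.14 = 33.3438 kg CaCO3/day

33.3438 kg CaCO3/day


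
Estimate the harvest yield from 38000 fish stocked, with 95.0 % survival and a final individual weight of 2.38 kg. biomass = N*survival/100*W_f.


Survivors = 38000 * 95.0/100 = 36100 fish
Harvest biomass = survivors * W_f = 36100 * 2.38 = 85918 kg

85918 kg


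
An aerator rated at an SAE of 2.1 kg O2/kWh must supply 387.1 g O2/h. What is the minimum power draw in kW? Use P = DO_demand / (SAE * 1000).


SAE in g O2/kWh = 2.1 * 1000 = 2100 g/kWh
P = DO_demand / SAE_g = 387.1 / 2100 = 0.184333 kW

0.184333 kW


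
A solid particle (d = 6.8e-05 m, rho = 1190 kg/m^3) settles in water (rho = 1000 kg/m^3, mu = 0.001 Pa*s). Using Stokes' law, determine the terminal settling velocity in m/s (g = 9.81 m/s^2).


Density difference: rho_p - rho_f = 1190 - 1000 = 190 kg/m^3
d^2 = (6.8e-05)^2 = 4.624e-09 m^2
Numerator = (rho_p - rho_f) * g * d^2 = 190 * 9.81 * 4.624e-09 = 8.6186736e-06
Denominator = 18 * mu = 18 * 0.001 = 0.018
v_s = 8.6186736e-06 / 0.018 = 4.78815e-04 m/s
Check: Re = rho_f * v_s * d / mu = 1000 * 4.78815e-04 * 6.8e-05 / 0.001 = 0.0326 < 1, so Stokes' law applies.

4.78815e-04 m/s


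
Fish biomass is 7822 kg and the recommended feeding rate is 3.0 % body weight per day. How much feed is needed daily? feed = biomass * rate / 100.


Feeding rate fraction = 3.0% / 100 = 0.03
Daily feed = 7822 kg * 0.03 = 234.66 kg/day

234.66 kg/day


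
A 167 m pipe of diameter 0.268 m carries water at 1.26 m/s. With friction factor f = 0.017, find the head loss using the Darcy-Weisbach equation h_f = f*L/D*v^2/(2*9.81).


v^2 = 1.26^2 = 1.5876 m^2/s^2
L/D = 167/0.268 = 623.13433
h_f = f*(L/D)*v^2/(2g) = 0.017 * 623.13433 * 1.5876 / 19.62 = 0.857181 m

0.857181 m


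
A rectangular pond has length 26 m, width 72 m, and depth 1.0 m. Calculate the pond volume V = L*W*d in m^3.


Base area = L * W = 26 * 72 = 1872 m^2
Volume = area * depth = 1872 * 1.0 = 1872 m^3

1872 m^3


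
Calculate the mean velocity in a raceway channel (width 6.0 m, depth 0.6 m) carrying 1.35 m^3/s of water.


Cross-sectional area = W * d = 6.0 * 0.6 = 3.6 m^2
Velocity = Q / A = 1.35 / 3.6 = 0.375 m/s

0.375 m/s


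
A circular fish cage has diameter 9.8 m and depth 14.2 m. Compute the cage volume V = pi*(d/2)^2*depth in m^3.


r = d/2 = 9.8/2 = 4.9 m
Base area = pi*r^2 = pi*4.9^2 = 75.42964 m^2
Volume = 75.42964 * 14.2 = 1071.1 m^3

1071.1 m^3


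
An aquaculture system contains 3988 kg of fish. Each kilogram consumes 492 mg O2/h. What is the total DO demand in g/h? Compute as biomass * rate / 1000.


Total O2 consumption (mg/h) = 3988 kg * 492 mg/(kg*h) = 1962096 mg/h
Convert to g/h: 1962096 / 1000 = 1962.096 g/h

1962.096 g/h


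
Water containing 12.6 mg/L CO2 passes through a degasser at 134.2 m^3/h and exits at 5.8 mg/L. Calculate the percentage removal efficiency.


CO2_out / CO2_in = 5.8 / 12.6 = 0.46031746
Fraction remaining = 0.46031746
efficiency = (1 - 0.46031746) * 100 = 53.9683 %

53.9683 %


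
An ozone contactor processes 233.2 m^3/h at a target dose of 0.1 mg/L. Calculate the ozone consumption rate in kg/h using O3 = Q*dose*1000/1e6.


O3 demand (mg/h) = Q * dose * 1000 = 233.2 * 0.1 * 1000 = 23320 mg/h
Convert mg to kg: 23320 / 1e6 = 0.02332 kg/h

0.02332 kg/h


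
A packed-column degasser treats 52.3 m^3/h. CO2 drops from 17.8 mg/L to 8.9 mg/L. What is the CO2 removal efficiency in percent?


CO2_out / CO2_in = 8.9 / 17.8 = 0.5
Fraction remaining = 0.5
efficiency = (1 - 0.5) * 100 = 50 %

50 %


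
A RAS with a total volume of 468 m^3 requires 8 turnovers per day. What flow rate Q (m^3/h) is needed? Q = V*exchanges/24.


Daily recirculation volume = 468 m^3 * 8 = 3744 m^3/day
Flow rate Q = daily volume / 24 h = 3744 / 24 = 156 m^3/h

156 m^3/h


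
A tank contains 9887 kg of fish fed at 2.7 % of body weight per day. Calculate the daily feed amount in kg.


Feeding rate fraction = 2.7% / 100 = 0.027
Daily feed = 9887 kg * 0.027 = 266.949 kg/day

266.949 kg/day


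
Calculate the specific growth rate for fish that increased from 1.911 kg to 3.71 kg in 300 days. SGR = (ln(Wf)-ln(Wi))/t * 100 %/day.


ln(W_f) = ln(3.71) = 1.3110319
ln(W_i) = ln(1.911) = 0.64762667
ln(W_f) - ln(W_i) = 1.3110319 - 0.64762667 = 0.66340523
SGR = 0.66340523 / 300 * 100 = 0.221135 %/day

0.221135 %/day


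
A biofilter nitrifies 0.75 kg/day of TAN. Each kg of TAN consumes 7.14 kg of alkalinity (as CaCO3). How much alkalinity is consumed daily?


Alkalinity factor: 7.14 kg CaCO3 consumed per kg TAN nitrified
alk = 0.75 kg TAN * 7.14 = 5.355 kg CaCO3/day

5.355 kg CaCO3/day


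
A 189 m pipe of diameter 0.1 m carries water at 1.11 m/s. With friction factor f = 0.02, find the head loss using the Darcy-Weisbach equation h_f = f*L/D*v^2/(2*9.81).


v^2 = 1.11^2 = 1.2321 m^2/s^2
L/D = 189/0.1 = 1890
h_f = f*(L/D)*v^2/(2g) = 0.02 * 1890 * 1.2321 / 19.62 = 2.37377 m

2.37377 m


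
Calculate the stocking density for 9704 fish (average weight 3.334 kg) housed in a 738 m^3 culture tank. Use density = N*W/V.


Total biomass = 9704 fish * 3.334 kg = 32353.136 kg
Density = total biomass / volume = 32353.136 / 738 = 43.8389 kg/m^3

43.8389 kg/m^3


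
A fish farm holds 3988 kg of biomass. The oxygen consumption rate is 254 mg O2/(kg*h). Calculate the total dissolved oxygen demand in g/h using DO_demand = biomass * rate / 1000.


Total O2 consumption (mg/h) = 3988 kg * 254 mg/(kg*h) = 1012952 mg/h
Convert to g/h: 1012952 / 1000 = 1012.952 g/h

1012.952 g/h


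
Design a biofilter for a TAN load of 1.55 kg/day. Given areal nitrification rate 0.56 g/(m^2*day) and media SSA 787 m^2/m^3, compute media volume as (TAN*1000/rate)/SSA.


A = 1.55*1000 / 0.56 = 2767.8571 m^2
V = 2767.8571 / 787 = 3.51697

3.51697 m^3


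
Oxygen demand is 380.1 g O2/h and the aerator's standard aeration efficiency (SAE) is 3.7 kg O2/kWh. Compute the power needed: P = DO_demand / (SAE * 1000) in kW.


SAE in g O2/kWh = 3.7 * 1000 = 3700 g/kWh
P = DO_demand / SAE_g = 380.1 / 3700 = 0.10273 kW

0.10273 kW


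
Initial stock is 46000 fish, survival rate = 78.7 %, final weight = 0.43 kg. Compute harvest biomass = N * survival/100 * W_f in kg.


Survivors = 46000 * 78.7/100 = 36202 fish
Harvest biomass = survivors * W_f = 36202 * 0.43 = 15566.86 kg

15566.86 kg


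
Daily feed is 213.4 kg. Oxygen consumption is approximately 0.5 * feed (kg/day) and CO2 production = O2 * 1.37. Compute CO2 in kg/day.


O2 = 213.4 * 0.5 = 106.7
CO2 = 106.7 * 1.37 = 146.179

146.179 kg/day


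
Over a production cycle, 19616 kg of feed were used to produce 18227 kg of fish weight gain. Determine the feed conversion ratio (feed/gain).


FCR = feed consumed / weight gained
FCR = 19616 kg / 18227 kg = 1.07621

1.07621


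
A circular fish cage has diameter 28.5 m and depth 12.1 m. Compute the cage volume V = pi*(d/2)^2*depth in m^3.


r = d/2 = 28.5/2 = 14.25 m
Base area = pi*r^2 = pi*14.25^2 = 637.93966 m^2
Volume = 637.93966 * 12.1 = 7719.07 m^3

7719.07 m^3


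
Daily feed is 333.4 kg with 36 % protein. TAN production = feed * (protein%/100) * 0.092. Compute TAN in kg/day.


Protein in feed = 333.4 * 36/100 = 120.024 kg/day
TAN = protein * 0.092 = 120.024 * 0.092 = 11.042208 kg/day

11.042208 kg/day


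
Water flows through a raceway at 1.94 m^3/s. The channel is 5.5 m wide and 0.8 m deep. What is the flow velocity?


Cross-sectional area = W * d = 5.5 * 0.8 = 4.4 m^2
Velocity = Q / A = 1.94 / 4.4 = 0.440909 m/s

0.440909 m/s


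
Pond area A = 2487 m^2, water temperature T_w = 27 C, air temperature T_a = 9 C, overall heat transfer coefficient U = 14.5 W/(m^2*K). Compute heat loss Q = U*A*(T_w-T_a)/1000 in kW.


Temperature difference dT = 27 - 9 = 18 K
Heat loss (W) = U * A * dT = 14.5 * 2487 * 18 = 649107 W
Convert to kW: 649107 / 1000 = 649.107 kW

649.107 kW


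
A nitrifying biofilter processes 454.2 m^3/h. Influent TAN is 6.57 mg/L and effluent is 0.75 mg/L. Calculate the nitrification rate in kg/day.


Concentration drop: TAN_in - TAN_out = 6.57 - 0.75 = 5.82 mg/L
Hourly TAN removed = Q * dTAN = 454.2 m^3/h * 5.82 mg/L = 2643.444 g/h  (m^3/h * mg/L = g/h)
Daily TAN removed = 2643.444 * 24 = 63442.656 g/day
Convert to kg/day: 63442.656 / 1000 = 63.442656 kg/day

63.442656 kg/day


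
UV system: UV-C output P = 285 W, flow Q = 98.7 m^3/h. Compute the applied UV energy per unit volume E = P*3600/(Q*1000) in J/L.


Energy delivered per hour = 285 W * 3600 s = 1026000 J/h
Volume treated per hour = 98.7 m^3/h * 1000 = 98700 L/h
dose = 1026000 / 98700 = 10.3951 J/L

10.3951 J/L


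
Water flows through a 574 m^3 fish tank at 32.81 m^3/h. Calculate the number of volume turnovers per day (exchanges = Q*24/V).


Daily flow volume = 32.81 m^3/h * 24 h = 787.44 m^3/day
Exchanges = daily flow / tank volume = 787.44 / 574 = 1.37185 exchanges/day

1.37185 exchanges/day


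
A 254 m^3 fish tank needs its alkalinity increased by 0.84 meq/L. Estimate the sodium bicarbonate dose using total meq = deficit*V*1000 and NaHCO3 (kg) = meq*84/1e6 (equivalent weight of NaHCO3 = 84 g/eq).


Tank volume in L = 254 m^3 * 1000 = 254000 L
Total meq required = 0.84 meq/L * 254000 L = 213360 meq
NaHCO3 mass = 213360 meq * 84 mg/meq / 1e6 = 17.9222 kg

17.9222 kg


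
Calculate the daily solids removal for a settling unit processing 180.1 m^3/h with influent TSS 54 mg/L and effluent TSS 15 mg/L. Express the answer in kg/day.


Concentration drop: TSS_in - TSS_out = 54 - 15 = 39 mg/L
Hourly solids removed = Q * dTSS = 180.1 m^3/h * 39 mg/L = 7023.9 g/h  (m^3/h * mg/L = g/h)
Daily solids removed = 7023.9 * 24 = 168573.6 g/day
Convert g to kg: 168573.6 / 1000 = 168.5736 kg/day

168.5736 kg/day


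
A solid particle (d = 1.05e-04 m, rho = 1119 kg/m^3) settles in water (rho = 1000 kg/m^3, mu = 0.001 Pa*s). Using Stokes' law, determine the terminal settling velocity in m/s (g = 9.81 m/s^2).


Density difference: rho_p - rho_f = 1119 - 1000 = 119 kg/m^3
d^2 = (1.05e-04)^2 = 1.1025e-08 m^2
Numerator = (rho_p - rho_f) * g * d^2 = 119 * 9.81 * 1.1025e-08 = 1.2870475e-05
Denominator = 18 * mu = 18 * 0.001 = 0.018
v_s = 1.2870475e-05 / 0.018 = 7.15026e-04 m/s
Check: Re = rho_f * v_s * d / mu = 1000 * 7.15026e-04 * 1.05e-04 / 0.001 = 0.0751 < 1, so Stokes' law applies.

7.15026e-04 m/s


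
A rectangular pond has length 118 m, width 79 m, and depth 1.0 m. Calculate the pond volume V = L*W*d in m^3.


Base area = L * W = 118 * 79 = 9322 m^2
Volume = area * depth = 9322 * 1.0 = 9322 m^3

9322 m^3


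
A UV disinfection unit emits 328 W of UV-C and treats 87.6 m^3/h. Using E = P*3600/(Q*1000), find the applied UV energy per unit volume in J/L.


Energy delivered per hour = 328 W * 3600 s = 1180800 J/h
Volume treated per hour = 87.6 m^3/h * 1000 = 87600 L/h
dose = 1180800 / 87600 = 13.4795 J/L

13.4795 J/L


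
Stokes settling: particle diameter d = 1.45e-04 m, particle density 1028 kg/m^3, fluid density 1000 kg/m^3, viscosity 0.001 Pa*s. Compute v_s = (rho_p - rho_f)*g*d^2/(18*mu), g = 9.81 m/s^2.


Density difference: rho_p - rho_f = 1028 - 1000 = 28 kg/m^3
d^2 = (1.45e-04)^2 = 2.1025e-08 m^2
Numerator = (rho_p - rho_f) * g * d^2 = 28 * 9.81 * 2.1025e-08 = 5.775147e-06
Denominator = 18 * mu = 18 * 0.001 = 0.018
v_s = 5.775147e-06 / 0.018 = 3.20841e-04 m/s
Check: Re = rho_f * v_s * d / mu = 1000 * 3.20841e-04 * 1.45e-04 / 0.001 = 0.0465 < 1, so Stokes' law applies.

3.20841e-04 m/s


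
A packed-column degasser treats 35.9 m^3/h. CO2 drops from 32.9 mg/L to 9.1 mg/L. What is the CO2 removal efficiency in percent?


CO2_out / CO2_in = 9.1 / 32.9 = 0.27659574
Fraction remaining = 0.27659574
efficiency = (1 - 0.27659574) * 100 = 72.3404 %

72.3404 %


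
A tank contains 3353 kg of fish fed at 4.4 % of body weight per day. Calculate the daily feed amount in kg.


Feeding rate fraction = 4.4% / 100 = 0.044
Daily feed = 3353 kg * 0.044 = 147.532 kg/day

147.532 kg/day


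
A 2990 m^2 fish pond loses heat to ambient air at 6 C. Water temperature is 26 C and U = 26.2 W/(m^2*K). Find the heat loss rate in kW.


Temperature difference dT = 26 - 6 = 20 K
Heat loss (W) = U * A * dT = 26.2 * 2990 * 20 = 1566760 W
Convert to kW: 1566760 / 1000 = 1566.76 kW

1566.76 kW


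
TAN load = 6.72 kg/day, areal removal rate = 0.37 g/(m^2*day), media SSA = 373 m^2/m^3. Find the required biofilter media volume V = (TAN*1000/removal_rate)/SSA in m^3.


A = 6.72*1000 / 0.37 = 18162.162 m^2
V = 18162.162 / 373 = 48.6921

48.6921 m^3


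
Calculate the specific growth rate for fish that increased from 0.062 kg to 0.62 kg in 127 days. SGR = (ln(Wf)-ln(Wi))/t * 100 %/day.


ln(W_f) = ln(0.62) = -0.4780358
ln(W_i) = ln(0.062) = -2.7806209
ln(W_f) - ln(W_i) = -0.4780358 - -2.7806209 = 2.3025851
SGR = 2.3025851 / 127 * 100 = 1.81306 %/day

1.81306 %/day


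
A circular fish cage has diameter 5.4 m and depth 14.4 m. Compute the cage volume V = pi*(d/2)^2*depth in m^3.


r = d/2 = 5.4/2 = 2.7 m
Base area = pi*r^2 = pi*2.7^2 = 22.90221 m^2
Volume = 22.90221 * 14.4 = 329.792 m^3

329.792 m^3


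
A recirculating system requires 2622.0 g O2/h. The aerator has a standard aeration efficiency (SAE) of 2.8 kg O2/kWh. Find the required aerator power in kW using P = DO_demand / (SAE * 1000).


SAE in g O2/kWh = 2.8 * 1000 = 2800 g/kWh
P = DO_demand / SAE_g = 2622.0 / 2800 = 0.936429 kW

0.936429 kW


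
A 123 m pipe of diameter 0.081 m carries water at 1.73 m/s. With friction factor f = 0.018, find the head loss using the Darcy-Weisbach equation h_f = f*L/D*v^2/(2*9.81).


v^2 = 1.73^2 = 2.9929 m^2/s^2
L/D = 123/0.081 = 1518.5185
h_f = f*(L/D)*v^2/(2g) = 0.018 * 1518.5185 * 2.9929 / 19.62 = 4.16952 m

4.16952 m


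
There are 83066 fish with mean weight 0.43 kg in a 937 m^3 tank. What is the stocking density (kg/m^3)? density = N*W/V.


Total biomass = 83066 fish * 0.43 kg = 35718.38 kg
Density = total biomass / volume = 35718.38 / 937 = 38.1199 kg/m^3

38.1199 kg/m^3


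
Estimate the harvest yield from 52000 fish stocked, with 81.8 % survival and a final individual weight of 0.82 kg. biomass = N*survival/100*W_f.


Survivors = 52000 * 81.8/100 = 42536 fish
Harvest biomass = survivors * W_f = 42536 * 0.82 = 34879.52 kg

34879.52 kg


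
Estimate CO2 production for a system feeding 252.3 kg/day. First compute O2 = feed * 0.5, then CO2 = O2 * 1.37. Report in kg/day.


O2 = 252.3 * 0.5 = 126.15
CO2 = 126.15 * 1.37 = 172.8255

172.8255 kg/day


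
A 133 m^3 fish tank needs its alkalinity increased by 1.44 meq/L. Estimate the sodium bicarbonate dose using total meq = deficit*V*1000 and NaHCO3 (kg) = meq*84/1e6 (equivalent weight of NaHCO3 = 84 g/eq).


Tank volume in L = 133 m^3 * 1000 = 133000 L
Total meq required = 1.44 meq/L * 133000 L = 191520 meq
NaHCO3 mass = 191520 meq * 84 mg/meq / 1e6 = 16.0877 kg

16.0877 kg


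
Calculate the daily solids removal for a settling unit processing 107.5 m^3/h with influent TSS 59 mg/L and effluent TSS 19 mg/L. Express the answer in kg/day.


Concentration drop: TSS_in - TSS_out = 59 - 19 = 40 mg/L
Hourly solids removed = Q * dTSS = 107.5 m^3/h * 40 mg/L = 4300 g/h  (m^3/h * mg/L = g/h)
Daily solids removed = 4300 * 24 = 103200 g/day
Convert g to kg: 103200 / 1000 = 103.2 kg/day

103.2 kg/day


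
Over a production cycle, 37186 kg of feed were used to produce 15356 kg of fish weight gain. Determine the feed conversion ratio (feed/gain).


FCR = feed consumed / weight gained
FCR = 37186 kg / 15356 kg = 2.42159

2.42159


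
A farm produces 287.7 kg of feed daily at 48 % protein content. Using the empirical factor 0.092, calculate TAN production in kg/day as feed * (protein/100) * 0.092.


Protein in feed = 287.7 * 48/100 = 138.096 kg/day
TAN = protein * 0.092 = 138.096 * 0.092 = 12.704832 kg/day

12.704832 kg/day


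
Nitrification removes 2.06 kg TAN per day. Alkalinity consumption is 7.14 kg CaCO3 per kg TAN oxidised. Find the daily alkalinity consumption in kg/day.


Alkalinity factor: 7.14 kg CaCO3 consumed per kg TAN nitrified
alk = 2.06 kg TAN * 7.14 = 14.7084 kg CaCO3/day

14.7084 kg CaCO3/day


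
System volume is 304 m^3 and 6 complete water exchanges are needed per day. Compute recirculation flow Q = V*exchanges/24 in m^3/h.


Daily recirculation volume = 304 m^3 * 6 = 1824 m^3/day
Flow rate Q = daily volume / 24 h = 1824 / 24 = 76 m^3/h

76 m^3/h


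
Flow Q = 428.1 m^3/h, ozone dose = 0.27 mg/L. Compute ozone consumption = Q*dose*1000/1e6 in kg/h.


O3 demand (mg/h) = Q * dose * 1000 = 428.1 * 0.27 * 1000 = 115587 mg/h
Convert mg to kg: 115587 / 1e6 = 0.115587 kg/h

0.115587 kg/h


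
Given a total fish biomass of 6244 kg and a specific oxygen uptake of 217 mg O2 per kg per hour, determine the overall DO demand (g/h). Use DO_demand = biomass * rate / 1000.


Total O2 consumption (mg/h) = 6244 kg * 217 mg/(kg*h) = 1354948 mg/h
Convert to g/h: 1354948 / 1000 = 1354.948 g/h

1354.948 g/h


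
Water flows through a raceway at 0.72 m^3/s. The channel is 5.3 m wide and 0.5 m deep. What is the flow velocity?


Cross-sectional area = W * d = 5.3 * 0.5 = 2.65 m^2
Velocity = Q / A = 0.72 / 2.65 = 0.271698 m/s

0.271698 m/s


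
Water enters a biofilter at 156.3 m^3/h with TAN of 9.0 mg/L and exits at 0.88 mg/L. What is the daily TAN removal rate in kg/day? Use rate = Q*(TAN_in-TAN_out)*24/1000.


Concentration drop: TAN_in - TAN_out = 9.0 - 0.88 = 8.12 mg/L
Hourly TAN removed = Q * dTAN = 156.3 m^3/h * 8.12 mg/L = 1269.156 g/h  (m^3/h * mg/L = g/h)
Daily TAN removed = 1269.156 * 24 = 30459.744 g/day
Convert to kg/day: 30459.744 / 1000 = 30.459744 kg/day

30.459744 kg/day
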